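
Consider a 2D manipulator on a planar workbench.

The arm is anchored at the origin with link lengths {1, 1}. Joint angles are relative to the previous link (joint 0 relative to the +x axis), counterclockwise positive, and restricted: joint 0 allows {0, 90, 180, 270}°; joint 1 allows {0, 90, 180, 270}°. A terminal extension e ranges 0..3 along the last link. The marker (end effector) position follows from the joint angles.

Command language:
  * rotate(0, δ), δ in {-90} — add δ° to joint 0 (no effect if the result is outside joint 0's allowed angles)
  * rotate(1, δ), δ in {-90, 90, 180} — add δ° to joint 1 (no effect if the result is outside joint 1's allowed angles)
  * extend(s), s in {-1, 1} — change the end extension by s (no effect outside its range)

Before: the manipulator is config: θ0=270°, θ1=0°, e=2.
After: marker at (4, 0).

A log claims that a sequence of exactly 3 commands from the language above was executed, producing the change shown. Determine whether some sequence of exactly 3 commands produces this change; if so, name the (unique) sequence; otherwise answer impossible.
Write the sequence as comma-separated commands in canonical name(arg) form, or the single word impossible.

rotate(0, -90), rotate(0, -90), rotate(0, -90)

start: config: θ0=270°, θ1=0°, e=2
[1] after rotate(0, -90): config: θ0=180°, θ1=0°, e=2
[2] after rotate(0, -90): config: θ0=90°, θ1=0°, e=2
[3] after rotate(0, -90): config: θ0=0°, θ1=0°, e=2
all 216 alternatives checked — unique.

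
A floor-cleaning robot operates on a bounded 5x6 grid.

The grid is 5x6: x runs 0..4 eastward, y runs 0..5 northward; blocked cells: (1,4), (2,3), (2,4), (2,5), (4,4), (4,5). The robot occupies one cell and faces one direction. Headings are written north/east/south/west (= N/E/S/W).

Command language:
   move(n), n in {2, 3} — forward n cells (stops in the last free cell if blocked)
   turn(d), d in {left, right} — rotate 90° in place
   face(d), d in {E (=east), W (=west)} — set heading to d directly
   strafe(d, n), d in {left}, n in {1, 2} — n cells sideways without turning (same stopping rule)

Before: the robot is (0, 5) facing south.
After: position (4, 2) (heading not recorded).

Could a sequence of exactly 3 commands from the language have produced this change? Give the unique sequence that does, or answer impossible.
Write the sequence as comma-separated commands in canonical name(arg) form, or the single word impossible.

key: running strafe(left, 2) before move(3) would end elsewhere — order is forced
from: (0, 5) facing south
1. move(3) → (0, 2) facing south
2. strafe(left, 2) → (2, 2) facing south
3. strafe(left, 2) → (4, 2) facing south
no other 3-command option fits: unique.

move(3), strafe(left, 2), strafe(left, 2)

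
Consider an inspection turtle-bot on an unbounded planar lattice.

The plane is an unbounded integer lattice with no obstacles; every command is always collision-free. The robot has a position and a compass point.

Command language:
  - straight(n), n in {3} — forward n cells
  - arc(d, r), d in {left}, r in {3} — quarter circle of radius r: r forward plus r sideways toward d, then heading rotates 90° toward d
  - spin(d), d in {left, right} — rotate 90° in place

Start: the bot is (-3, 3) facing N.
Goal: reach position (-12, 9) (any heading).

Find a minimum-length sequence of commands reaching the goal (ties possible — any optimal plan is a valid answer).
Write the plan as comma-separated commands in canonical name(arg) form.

arc(left, 3), spin(right), arc(left, 3), straight(3)

from: (-3, 3) facing N
1. arc(left, 3) → (-6, 6) facing W
2. spin(right) → (-6, 6) facing N
3. arc(left, 3) → (-9, 9) facing W
4. straight(3) → (-12, 9) facing W
minimal: 4 command(s), checked below 4.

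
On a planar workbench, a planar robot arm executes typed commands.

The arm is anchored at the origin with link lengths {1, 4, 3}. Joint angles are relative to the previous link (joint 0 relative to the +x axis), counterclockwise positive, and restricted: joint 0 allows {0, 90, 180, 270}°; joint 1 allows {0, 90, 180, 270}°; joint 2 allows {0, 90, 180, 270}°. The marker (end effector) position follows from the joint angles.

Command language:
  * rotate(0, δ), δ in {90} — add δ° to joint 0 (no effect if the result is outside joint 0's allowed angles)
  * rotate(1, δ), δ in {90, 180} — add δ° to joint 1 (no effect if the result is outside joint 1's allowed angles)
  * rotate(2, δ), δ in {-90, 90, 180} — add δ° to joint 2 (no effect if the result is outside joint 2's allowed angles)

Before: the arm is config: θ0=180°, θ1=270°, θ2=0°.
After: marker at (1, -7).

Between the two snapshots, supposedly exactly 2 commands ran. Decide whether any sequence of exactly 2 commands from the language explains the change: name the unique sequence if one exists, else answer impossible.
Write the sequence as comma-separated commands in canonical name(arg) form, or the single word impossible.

rotate(0, 90), rotate(0, 90)

t0: config: θ0=180°, θ1=270°, θ2=0°
[1] after rotate(0, 90): config: θ0=270°, θ1=270°, θ2=0°
[2] after rotate(0, 90): config: θ0=0°, θ1=270°, θ2=0°
no other 2-command option fits: unique.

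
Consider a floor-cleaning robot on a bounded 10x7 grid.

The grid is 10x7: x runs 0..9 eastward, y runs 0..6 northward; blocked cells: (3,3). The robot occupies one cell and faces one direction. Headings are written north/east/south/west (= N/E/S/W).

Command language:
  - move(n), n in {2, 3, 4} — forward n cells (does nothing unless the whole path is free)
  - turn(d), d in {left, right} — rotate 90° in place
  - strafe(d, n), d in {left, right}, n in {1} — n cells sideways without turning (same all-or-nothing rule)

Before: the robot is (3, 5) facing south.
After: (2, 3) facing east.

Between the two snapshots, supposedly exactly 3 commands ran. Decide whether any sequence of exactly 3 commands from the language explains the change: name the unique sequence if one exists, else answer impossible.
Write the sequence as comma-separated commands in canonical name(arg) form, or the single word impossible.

strafe(right, 1), move(2), turn(left)

key: running turn(left) before strafe(right, 1) would end elsewhere — order is forced
begin: (3, 5) facing south
step 1 (strafe(right, 1)): (2, 5) facing south
step 2 (move(2)): (2, 3) facing south
step 3 (turn(left)): (2, 3) facing east
no rival 3-sequence matches.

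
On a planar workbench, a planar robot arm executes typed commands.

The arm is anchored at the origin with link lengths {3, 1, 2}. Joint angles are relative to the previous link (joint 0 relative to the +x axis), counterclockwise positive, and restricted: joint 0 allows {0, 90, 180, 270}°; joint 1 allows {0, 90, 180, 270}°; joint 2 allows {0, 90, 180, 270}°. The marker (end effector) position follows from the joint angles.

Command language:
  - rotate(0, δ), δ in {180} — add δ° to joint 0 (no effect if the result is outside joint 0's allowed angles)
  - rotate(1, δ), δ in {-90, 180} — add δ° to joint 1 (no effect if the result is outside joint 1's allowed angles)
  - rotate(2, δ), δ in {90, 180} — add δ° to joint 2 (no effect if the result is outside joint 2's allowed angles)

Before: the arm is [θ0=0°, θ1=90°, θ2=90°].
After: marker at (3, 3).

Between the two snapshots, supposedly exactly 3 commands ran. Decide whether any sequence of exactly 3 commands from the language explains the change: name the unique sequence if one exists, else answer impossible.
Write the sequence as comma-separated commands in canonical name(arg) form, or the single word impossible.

initial: [θ0=0°, θ1=90°, θ2=90°]
t=1 rotate(2, 90) ⇒ [θ0=0°, θ1=90°, θ2=180°]
t=2 rotate(2, 90) ⇒ [θ0=0°, θ1=90°, θ2=270°]
t=3 rotate(2, 90) ⇒ [θ0=0°, θ1=90°, θ2=0°]
no other 3-command option fits: unique.

rotate(2, 90), rotate(2, 90), rotate(2, 90)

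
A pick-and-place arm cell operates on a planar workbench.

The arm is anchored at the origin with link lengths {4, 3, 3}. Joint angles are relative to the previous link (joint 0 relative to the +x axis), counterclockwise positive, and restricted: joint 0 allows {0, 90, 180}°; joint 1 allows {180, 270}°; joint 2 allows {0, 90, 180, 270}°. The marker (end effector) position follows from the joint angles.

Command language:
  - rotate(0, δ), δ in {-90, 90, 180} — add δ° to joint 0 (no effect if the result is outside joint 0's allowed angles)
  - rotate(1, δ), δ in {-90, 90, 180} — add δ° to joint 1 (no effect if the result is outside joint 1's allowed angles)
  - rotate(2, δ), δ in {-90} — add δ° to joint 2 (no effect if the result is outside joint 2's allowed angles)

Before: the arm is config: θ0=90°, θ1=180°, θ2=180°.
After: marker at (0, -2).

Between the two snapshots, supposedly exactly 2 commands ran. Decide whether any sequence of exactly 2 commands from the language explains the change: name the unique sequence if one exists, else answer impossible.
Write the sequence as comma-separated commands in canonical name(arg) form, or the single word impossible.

initial: config: θ0=90°, θ1=180°, θ2=180°
[1] after rotate(2, -90): config: θ0=90°, θ1=180°, θ2=90°
[2] after rotate(2, -90): config: θ0=90°, θ1=180°, θ2=0°
no other 2-command option fits: unique.

rotate(2, -90), rotate(2, -90)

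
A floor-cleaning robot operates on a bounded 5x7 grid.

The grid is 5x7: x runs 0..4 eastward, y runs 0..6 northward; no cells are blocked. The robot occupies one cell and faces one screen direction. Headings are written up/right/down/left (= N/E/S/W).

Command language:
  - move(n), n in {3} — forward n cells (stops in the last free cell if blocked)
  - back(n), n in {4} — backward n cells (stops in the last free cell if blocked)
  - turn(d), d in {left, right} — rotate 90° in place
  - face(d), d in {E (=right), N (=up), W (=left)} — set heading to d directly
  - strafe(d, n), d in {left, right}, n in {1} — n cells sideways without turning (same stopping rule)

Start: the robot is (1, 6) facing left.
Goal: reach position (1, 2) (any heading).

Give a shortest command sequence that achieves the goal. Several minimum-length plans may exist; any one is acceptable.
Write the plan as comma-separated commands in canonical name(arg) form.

face(N), back(4)

start: (1, 6) facing left
1. face(N) → (1, 6) facing up
2. back(4) → (1, 2) facing up
no 1-step plan works, so 2 is optimal.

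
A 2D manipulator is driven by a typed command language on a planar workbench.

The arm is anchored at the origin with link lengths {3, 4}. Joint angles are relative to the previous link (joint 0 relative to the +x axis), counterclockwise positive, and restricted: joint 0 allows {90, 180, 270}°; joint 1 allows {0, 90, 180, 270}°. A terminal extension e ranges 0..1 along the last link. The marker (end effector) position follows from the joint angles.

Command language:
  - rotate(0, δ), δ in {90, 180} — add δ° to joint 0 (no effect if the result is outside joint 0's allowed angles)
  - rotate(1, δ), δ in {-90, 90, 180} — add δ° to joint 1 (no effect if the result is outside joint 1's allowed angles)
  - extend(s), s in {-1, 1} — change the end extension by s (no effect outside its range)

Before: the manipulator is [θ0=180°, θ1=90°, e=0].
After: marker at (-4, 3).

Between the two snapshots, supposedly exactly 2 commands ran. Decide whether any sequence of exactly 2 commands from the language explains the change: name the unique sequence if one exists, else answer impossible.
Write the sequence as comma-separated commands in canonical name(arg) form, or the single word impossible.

rotate(0, 90), rotate(0, 180)

key: order matters: swapping rotate(0, 90) and rotate(0, 180) lands elsewhere
begin: [θ0=180°, θ1=90°, e=0]
t=1 rotate(0, 90) ⇒ [θ0=270°, θ1=90°, e=0]
t=2 rotate(0, 180) ⇒ [θ0=90°, θ1=90°, e=0]
no rival 2-sequence matches.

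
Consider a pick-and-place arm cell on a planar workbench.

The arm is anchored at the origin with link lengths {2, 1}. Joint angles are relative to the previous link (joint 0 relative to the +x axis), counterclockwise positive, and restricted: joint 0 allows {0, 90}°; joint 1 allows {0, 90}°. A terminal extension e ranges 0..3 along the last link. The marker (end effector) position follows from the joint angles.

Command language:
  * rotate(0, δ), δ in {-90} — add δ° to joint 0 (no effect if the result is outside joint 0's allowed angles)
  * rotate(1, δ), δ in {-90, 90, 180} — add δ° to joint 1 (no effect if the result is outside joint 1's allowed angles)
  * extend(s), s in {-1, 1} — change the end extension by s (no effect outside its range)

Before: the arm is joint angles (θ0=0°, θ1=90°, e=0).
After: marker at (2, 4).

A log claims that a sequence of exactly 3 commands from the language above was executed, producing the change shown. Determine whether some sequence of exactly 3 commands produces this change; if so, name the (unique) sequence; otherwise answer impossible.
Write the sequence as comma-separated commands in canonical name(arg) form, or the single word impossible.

t0: joint angles (θ0=0°, θ1=90°, e=0)
1. extend(1) → joint angles (θ0=0°, θ1=90°, e=1)
2. extend(1) → joint angles (θ0=0°, θ1=90°, e=2)
3. extend(1) → joint angles (θ0=0°, θ1=90°, e=3)
uniquely the one of 216 3-step routes that fits.

extend(1), extend(1), extend(1)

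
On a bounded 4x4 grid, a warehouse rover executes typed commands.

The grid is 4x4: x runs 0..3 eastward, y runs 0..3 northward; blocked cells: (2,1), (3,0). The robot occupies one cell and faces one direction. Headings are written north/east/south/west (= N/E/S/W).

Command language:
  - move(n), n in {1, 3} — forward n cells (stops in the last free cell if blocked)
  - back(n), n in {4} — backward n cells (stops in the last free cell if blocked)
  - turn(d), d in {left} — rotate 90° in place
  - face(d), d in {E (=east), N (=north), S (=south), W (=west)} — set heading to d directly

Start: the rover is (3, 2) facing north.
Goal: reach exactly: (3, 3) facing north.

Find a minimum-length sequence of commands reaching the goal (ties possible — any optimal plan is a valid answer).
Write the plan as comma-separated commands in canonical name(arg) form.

start: (3, 2) facing north
[1] after move(3): (3, 3) facing north
nothing shorter than 1 reaches the goal.

move(3)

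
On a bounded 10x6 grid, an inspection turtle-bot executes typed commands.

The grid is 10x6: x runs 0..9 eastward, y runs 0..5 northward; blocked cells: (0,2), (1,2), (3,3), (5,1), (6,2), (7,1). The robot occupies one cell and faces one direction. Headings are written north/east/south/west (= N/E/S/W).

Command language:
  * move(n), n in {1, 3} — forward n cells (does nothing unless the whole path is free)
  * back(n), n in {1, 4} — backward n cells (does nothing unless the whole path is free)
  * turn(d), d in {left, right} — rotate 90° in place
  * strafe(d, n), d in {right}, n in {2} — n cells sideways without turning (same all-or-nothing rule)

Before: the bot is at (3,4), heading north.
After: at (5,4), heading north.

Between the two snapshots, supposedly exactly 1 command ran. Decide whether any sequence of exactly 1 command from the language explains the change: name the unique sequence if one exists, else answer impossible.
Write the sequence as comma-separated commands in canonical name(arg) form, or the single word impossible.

strafe(right, 2)

key: heading stays N — the single command does not turn
initial: at (3,4), heading north
1. strafe(right, 2) → at (5,4), heading north
uniquely the one of 7 1-step routes that fits.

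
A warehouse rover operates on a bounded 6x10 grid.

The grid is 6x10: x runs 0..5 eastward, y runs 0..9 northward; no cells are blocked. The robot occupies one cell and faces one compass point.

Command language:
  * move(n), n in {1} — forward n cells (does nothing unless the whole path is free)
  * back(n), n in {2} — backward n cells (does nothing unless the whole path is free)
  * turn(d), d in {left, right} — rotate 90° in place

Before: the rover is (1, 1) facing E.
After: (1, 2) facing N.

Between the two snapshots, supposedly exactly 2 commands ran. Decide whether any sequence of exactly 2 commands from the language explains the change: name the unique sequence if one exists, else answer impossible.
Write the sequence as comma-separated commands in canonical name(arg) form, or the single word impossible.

key: order matters: swapping turn(left) and move(1) lands elsewhere
begin: (1, 1) facing E
1. turn(left) → (1, 1) facing N
2. move(1) → (1, 2) facing N
no other 2-command option fits: unique.

turn(left), move(1)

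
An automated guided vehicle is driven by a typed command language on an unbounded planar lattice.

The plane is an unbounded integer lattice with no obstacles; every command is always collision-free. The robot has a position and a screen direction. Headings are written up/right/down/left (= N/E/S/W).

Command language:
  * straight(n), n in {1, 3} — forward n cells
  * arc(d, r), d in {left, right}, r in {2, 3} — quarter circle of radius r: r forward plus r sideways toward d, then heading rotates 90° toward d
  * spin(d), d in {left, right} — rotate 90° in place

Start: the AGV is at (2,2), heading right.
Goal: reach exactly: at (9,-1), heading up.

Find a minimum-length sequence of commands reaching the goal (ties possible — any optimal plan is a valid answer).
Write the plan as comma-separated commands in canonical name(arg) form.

arc(right, 3), arc(left, 2), arc(left, 2)

initial: at (2,2), heading right
step 1 (arc(right, 3)): at (5,-1), heading down
step 2 (arc(left, 2)): at (7,-3), heading right
step 3 (arc(left, 2)): at (9,-1), heading up
minimal: 3 command(s), checked below 3.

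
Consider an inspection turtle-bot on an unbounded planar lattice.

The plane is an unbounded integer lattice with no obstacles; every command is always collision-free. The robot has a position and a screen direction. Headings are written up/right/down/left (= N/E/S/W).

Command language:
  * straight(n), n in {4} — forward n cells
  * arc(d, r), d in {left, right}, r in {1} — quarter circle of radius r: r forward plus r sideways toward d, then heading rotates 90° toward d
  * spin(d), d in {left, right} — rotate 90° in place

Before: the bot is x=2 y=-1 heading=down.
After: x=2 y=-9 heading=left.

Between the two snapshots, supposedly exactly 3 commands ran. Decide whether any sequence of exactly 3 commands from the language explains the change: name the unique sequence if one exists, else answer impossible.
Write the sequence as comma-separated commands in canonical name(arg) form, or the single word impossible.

straight(4), straight(4), spin(right)

key: order matters: swapping straight(4) and spin(right) lands elsewhere
initial: x=2 y=-1 heading=down
[1] after straight(4): x=2 y=-5 heading=down
[2] after straight(4): x=2 y=-9 heading=down
[3] after spin(right): x=2 y=-9 heading=left
no other 3-command option fits: unique.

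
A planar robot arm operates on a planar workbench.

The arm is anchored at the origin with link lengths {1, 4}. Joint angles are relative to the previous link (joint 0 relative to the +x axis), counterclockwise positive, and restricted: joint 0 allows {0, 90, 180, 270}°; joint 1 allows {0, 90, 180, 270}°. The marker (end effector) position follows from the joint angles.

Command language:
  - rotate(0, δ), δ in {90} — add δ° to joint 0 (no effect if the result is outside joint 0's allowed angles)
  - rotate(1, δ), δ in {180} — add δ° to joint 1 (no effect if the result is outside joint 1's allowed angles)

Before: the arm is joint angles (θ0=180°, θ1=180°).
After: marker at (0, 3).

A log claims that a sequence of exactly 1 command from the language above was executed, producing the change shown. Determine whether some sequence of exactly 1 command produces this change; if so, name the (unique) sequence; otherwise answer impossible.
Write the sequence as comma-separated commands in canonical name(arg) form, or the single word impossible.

rotate(0, 90)

from: joint angles (θ0=180°, θ1=180°)
1. rotate(0, 90) → joint angles (θ0=270°, θ1=180°)
no other 1-command option fits: unique.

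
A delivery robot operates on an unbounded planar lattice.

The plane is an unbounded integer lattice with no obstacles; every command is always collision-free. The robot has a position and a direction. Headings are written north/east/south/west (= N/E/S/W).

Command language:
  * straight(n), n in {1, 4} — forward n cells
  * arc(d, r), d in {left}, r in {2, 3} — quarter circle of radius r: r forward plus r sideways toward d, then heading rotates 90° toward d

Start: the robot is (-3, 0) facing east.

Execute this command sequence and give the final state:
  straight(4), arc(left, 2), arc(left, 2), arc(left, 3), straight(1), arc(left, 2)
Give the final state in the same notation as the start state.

(0, -2) facing east

t0: (-3, 0) facing east
t=1 straight(4) ⇒ (1, 0) facing east
t=2 arc(left, 2) ⇒ (3, 2) facing north
t=3 arc(left, 2) ⇒ (1, 4) facing west
t=4 arc(left, 3) ⇒ (-2, 1) facing south
t=5 straight(1) ⇒ (-2, 0) facing south
t=6 arc(left, 2) ⇒ (0, -2) facing east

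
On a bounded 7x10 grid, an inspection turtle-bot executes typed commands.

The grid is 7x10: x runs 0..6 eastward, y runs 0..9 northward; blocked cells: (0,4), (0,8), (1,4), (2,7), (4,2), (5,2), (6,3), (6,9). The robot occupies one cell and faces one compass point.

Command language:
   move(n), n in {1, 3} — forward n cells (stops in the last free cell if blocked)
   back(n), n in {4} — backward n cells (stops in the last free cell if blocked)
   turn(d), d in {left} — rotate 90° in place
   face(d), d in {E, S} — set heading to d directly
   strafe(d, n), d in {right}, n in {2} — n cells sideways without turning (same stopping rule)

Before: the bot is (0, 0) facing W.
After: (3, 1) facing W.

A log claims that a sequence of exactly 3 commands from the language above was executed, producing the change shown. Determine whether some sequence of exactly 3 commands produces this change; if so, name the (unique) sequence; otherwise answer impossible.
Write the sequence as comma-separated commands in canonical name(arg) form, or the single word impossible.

back(4), strafe(right, 2), move(1)

key: strafe(right, 2) is stopped early by the blocked cell at (4,2)
begin: (0, 0) facing W
1. back(4) → (4, 0) facing W
2. strafe(right, 2) → (4, 1) facing W
3. move(1) → (3, 1) facing W
no rival 3-sequence matches.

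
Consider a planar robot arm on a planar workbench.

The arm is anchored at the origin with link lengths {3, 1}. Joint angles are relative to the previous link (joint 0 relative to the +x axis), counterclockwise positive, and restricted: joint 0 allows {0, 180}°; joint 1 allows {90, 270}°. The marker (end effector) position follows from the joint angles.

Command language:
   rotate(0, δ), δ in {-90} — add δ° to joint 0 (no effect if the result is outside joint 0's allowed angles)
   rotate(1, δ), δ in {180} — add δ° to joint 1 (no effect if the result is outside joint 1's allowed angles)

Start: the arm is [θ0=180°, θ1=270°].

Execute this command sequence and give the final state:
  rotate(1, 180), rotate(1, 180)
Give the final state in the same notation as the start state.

initial: [θ0=180°, θ1=270°]
1. rotate(1, 180) → [θ0=180°, θ1=90°]
2. rotate(1, 180) → [θ0=180°, θ1=270°]

[θ0=180°, θ1=270°]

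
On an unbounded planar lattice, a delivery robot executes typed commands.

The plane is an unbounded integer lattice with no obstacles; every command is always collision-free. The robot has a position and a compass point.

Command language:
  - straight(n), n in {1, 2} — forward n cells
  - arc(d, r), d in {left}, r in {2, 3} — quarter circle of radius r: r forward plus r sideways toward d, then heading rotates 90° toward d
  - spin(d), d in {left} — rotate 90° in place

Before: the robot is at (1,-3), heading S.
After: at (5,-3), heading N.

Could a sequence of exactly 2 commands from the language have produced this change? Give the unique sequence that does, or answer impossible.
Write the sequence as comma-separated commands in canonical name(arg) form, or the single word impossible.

arc(left, 2), arc(left, 2)

key: cell and facing (now N) both changed — the 2 commands mix motion and turning
initial: at (1,-3), heading S
[1] after arc(left, 2): at (3,-5), heading E
[2] after arc(left, 2): at (5,-3), heading N
no other 2-command option fits: unique.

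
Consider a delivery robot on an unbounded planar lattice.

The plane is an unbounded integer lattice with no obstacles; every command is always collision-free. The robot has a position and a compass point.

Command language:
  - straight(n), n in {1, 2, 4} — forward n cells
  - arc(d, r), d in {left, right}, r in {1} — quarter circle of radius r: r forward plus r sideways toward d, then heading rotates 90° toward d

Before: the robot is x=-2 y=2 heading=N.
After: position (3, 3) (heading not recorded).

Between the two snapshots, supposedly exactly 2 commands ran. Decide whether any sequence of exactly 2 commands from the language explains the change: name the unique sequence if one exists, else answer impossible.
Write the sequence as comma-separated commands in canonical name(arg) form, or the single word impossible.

key: order matters: swapping arc(right, 1) and straight(4) lands elsewhere
start: x=-2 y=2 heading=N
t=1 arc(right, 1) ⇒ x=-1 y=3 heading=E
t=2 straight(4) ⇒ x=3 y=3 heading=E
all 25 alternatives checked — unique.

arc(right, 1), straight(4)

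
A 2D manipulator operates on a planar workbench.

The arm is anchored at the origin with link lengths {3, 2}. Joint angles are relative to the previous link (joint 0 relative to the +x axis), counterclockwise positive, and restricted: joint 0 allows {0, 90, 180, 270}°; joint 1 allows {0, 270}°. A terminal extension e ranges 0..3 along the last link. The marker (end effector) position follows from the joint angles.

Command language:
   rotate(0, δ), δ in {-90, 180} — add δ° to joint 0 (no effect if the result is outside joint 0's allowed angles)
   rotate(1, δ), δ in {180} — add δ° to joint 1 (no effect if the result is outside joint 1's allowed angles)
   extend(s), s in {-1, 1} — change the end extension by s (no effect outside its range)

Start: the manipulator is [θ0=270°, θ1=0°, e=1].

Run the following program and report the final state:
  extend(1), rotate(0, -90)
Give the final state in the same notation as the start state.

[θ0=180°, θ1=0°, e=2]

initial: [θ0=270°, θ1=0°, e=1]
t=1 extend(1) ⇒ [θ0=270°, θ1=0°, e=2]
t=2 rotate(0, -90) ⇒ [θ0=180°, θ1=0°, e=2]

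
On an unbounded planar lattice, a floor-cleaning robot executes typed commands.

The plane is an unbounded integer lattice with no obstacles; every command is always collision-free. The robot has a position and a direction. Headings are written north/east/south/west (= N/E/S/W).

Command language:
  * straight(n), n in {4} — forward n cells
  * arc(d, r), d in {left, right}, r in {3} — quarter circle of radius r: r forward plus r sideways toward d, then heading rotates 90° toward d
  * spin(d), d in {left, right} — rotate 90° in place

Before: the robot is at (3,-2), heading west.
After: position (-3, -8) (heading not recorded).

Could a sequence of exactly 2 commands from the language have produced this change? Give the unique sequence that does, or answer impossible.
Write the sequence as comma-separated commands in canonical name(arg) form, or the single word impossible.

key: order matters: swapping arc(left, 3) and arc(right, 3) lands elsewhere
from: at (3,-2), heading west
1. arc(left, 3) → at (0,-5), heading south
2. arc(right, 3) → at (-3,-8), heading west
all 25 alternatives checked — unique.

arc(left, 3), arc(right, 3)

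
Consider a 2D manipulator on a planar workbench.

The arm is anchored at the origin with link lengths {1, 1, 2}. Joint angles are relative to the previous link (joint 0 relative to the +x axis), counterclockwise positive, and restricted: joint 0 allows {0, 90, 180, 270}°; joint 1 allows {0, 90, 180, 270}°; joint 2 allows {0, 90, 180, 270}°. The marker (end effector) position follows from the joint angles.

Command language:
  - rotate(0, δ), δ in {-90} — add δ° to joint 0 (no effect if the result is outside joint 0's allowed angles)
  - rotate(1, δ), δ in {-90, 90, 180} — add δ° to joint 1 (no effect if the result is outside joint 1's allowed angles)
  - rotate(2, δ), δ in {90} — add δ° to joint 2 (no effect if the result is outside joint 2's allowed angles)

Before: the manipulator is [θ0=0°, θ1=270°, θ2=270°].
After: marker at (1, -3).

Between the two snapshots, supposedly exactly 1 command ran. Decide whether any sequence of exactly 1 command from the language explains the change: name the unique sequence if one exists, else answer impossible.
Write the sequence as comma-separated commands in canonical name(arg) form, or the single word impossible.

start: [θ0=0°, θ1=270°, θ2=270°]
1. rotate(2, 90) → [θ0=0°, θ1=270°, θ2=0°]
no rival 1-sequence matches.

rotate(2, 90)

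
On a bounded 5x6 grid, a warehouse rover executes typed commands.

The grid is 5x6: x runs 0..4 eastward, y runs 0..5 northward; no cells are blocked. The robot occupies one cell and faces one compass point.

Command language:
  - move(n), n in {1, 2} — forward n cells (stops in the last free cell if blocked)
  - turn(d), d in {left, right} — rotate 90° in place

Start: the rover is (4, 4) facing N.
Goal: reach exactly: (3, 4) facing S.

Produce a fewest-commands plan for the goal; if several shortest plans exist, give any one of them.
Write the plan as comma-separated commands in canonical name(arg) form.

turn(left), move(1), turn(left)

initial: (4, 4) facing N
step 1 (turn(left)): (4, 4) facing W
step 2 (move(1)): (3, 4) facing W
step 3 (turn(left)): (3, 4) facing S
minimal: 3 command(s), checked below 3.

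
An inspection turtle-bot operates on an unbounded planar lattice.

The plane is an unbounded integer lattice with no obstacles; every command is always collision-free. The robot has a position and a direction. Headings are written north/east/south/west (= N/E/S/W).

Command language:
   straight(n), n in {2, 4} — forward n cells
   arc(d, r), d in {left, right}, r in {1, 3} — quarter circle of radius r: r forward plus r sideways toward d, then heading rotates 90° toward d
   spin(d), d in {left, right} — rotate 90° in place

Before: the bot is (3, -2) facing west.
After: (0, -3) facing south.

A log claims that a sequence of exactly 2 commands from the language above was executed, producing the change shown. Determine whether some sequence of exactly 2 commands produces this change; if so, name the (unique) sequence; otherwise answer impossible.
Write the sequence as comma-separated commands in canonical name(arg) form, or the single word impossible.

key: running arc(left, 1) before straight(2) would end elsewhere — order is forced
from: (3, -2) facing west
t=1 straight(2) ⇒ (1, -2) facing west
t=2 arc(left, 1) ⇒ (0, -3) facing south
no other 2-command option fits: unique.

straight(2), arc(left, 1)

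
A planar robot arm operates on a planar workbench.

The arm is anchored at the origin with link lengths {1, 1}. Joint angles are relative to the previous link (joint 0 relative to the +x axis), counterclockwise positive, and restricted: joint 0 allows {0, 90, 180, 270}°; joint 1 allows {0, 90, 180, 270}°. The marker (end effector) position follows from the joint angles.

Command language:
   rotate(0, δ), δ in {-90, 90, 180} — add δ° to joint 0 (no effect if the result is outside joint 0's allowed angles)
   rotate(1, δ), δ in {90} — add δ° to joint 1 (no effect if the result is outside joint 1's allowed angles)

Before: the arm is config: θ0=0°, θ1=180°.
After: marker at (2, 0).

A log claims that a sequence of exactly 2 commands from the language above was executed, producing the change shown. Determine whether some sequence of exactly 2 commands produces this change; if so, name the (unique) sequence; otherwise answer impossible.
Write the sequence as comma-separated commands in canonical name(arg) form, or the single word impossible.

rotate(1, 90), rotate(1, 90)

from: config: θ0=0°, θ1=180°
[1] after rotate(1, 90): config: θ0=0°, θ1=270°
[2] after rotate(1, 90): config: θ0=0°, θ1=0°
no other 2-command option fits: unique.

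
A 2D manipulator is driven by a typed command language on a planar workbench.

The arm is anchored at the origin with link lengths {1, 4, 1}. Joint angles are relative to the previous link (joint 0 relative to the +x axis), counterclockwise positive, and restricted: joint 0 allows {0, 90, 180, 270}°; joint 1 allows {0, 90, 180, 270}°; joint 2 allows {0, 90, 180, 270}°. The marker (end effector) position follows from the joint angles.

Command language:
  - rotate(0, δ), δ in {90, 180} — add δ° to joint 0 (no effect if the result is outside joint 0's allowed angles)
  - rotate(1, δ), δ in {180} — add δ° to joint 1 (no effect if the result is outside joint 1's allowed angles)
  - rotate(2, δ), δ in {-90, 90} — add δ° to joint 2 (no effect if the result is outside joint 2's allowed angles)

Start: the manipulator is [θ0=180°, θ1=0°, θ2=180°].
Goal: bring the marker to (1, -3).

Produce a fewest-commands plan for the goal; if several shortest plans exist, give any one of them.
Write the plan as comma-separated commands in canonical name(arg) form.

rotate(2, -90), rotate(1, 180), rotate(0, 90), rotate(0, 180)

start: [θ0=180°, θ1=0°, θ2=180°]
[1] after rotate(2, -90): [θ0=180°, θ1=0°, θ2=90°]
[2] after rotate(1, 180): [θ0=180°, θ1=180°, θ2=90°]
[3] after rotate(0, 90): [θ0=270°, θ1=180°, θ2=90°]
[4] after rotate(0, 180): [θ0=90°, θ1=180°, θ2=90°]
shorter routes all fall short; 4 is best.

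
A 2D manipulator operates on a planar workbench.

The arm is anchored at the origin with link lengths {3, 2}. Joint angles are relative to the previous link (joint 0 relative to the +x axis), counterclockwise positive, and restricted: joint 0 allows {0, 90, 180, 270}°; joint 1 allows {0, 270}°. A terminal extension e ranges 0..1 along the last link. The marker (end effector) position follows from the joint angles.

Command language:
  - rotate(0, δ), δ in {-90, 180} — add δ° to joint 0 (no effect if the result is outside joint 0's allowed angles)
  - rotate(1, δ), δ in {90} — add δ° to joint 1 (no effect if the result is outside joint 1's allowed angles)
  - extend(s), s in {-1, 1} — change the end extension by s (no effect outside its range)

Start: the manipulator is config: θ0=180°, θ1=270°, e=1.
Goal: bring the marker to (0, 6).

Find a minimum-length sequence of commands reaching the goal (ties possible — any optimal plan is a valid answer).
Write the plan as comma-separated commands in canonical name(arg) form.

rotate(1, 90), rotate(0, -90)

from: config: θ0=180°, θ1=270°, e=1
step 1 (rotate(1, 90)): config: θ0=180°, θ1=0°, e=1
step 2 (rotate(0, -90)): config: θ0=90°, θ1=0°, e=1
nothing shorter than 2 reaches the goal.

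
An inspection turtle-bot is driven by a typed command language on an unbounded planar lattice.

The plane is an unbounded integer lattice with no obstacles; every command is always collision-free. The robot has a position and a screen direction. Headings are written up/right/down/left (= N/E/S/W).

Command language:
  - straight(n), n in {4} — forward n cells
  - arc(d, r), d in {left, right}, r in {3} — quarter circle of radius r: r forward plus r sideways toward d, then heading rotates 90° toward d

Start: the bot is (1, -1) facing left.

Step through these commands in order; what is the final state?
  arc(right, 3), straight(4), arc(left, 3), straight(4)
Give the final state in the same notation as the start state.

(-9, 9) facing left

t0: (1, -1) facing left
1. arc(right, 3) → (-2, 2) facing up
2. straight(4) → (-2, 6) facing up
3. arc(left, 3) → (-5, 9) facing left
4. straight(4) → (-9, 9) facing left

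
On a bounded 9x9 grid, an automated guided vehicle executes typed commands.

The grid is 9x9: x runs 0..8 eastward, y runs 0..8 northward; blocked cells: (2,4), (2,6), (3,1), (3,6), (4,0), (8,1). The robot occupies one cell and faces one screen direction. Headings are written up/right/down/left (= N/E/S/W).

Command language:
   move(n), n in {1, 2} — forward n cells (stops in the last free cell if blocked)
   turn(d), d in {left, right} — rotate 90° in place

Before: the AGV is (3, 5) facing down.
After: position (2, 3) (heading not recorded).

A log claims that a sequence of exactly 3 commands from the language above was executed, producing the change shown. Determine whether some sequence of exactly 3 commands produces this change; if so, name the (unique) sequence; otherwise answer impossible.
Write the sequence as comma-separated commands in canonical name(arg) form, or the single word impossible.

move(2), turn(right), move(1)

key: order matters: swapping move(2) and move(1) lands elsewhere
start: (3, 5) facing down
[1] after move(2): (3, 3) facing down
[2] after turn(right): (3, 3) facing left
[3] after move(1): (2, 3) facing left
no rival 3-sequence matches.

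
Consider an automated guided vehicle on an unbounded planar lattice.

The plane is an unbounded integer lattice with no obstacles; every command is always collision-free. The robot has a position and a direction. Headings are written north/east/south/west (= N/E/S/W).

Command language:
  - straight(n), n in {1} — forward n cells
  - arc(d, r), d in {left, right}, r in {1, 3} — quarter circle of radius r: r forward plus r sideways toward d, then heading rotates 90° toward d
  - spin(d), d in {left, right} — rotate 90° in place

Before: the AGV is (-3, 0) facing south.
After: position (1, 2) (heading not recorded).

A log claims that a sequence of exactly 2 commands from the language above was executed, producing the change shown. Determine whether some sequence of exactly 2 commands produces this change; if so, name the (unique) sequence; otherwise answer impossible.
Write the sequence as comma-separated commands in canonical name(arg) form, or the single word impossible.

key: running arc(left, 3) before arc(left, 1) would end elsewhere — order is forced
t0: (-3, 0) facing south
step 1 (arc(left, 1)): (-2, -1) facing east
step 2 (arc(left, 3)): (1, 2) facing north
all 49 alternatives checked — unique.

arc(left, 1), arc(left, 3)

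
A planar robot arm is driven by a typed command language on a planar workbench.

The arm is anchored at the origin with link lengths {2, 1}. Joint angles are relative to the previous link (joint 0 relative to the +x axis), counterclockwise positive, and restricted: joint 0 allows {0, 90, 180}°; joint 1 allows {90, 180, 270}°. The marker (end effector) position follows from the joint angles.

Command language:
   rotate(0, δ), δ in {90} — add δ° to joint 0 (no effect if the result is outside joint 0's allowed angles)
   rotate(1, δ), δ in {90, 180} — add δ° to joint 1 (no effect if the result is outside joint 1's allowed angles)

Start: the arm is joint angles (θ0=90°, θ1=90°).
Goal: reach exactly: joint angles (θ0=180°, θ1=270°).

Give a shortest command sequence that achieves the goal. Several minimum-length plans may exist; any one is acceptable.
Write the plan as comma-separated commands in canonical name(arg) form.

t0: joint angles (θ0=90°, θ1=90°)
[1] after rotate(0, 90): joint angles (θ0=180°, θ1=90°)
[2] after rotate(1, 180): joint angles (θ0=180°, θ1=270°)
minimal: 2 command(s), checked below 2.

rotate(0, 90), rotate(1, 180)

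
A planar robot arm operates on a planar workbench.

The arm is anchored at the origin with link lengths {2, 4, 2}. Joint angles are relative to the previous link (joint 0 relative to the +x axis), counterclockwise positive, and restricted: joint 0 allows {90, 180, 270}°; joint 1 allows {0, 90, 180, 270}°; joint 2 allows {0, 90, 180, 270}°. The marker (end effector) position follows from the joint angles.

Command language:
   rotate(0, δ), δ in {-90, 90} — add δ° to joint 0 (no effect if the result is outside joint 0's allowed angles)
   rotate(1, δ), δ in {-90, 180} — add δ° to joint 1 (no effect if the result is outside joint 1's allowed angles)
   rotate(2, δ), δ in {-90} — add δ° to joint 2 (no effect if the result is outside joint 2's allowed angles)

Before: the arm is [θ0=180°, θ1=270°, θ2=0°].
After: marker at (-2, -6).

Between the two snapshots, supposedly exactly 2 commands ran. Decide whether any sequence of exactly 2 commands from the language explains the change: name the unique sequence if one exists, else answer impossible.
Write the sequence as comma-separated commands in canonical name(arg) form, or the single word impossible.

rotate(1, -90), rotate(1, -90)

initial: [θ0=180°, θ1=270°, θ2=0°]
step 1 (rotate(1, -90)): [θ0=180°, θ1=180°, θ2=0°]
step 2 (rotate(1, -90)): [θ0=180°, θ1=90°, θ2=0°]
no other 2-command option fits: unique.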